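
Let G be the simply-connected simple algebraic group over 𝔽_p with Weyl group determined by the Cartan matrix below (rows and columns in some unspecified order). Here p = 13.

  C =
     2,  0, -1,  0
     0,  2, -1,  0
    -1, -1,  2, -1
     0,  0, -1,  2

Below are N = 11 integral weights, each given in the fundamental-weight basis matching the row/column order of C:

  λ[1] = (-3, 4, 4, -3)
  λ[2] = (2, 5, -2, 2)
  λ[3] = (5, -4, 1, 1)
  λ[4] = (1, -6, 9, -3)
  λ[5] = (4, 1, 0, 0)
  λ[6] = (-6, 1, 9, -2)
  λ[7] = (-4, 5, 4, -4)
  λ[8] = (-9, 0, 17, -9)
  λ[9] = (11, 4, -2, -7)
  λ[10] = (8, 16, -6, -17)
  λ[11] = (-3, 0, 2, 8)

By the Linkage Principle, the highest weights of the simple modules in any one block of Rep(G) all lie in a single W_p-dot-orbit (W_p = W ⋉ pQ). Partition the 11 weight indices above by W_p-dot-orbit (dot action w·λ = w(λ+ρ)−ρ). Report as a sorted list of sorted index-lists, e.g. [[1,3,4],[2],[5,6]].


Root system D_4: the 4×4 matrix C matches after relabeling.

W_13-reps of the 11 weights in Ā_13 (same 4-coord order as C):

  1: (2, 5, 1, 2) · 2: (2, 5, 1, 2) · 3: (5, 2, 1, 1) · 4: (2, 5, 1, 2) · 5: (5, 2, 1, 1) · 6: (5, 2, 1, 1) · 7: (2, 5, 1, 2) · 8: (2, 5, 1, 2) · 9: (5, 2, 1, 1) · 10: (4, 4, 1, 3) · 11: (2, 1, 0, 9)

Linkage partition of the 11 weights (4 classes, p=13):

[[1, 2, 4, 7, 8], [3, 5, 6, 9], [10], [11]]


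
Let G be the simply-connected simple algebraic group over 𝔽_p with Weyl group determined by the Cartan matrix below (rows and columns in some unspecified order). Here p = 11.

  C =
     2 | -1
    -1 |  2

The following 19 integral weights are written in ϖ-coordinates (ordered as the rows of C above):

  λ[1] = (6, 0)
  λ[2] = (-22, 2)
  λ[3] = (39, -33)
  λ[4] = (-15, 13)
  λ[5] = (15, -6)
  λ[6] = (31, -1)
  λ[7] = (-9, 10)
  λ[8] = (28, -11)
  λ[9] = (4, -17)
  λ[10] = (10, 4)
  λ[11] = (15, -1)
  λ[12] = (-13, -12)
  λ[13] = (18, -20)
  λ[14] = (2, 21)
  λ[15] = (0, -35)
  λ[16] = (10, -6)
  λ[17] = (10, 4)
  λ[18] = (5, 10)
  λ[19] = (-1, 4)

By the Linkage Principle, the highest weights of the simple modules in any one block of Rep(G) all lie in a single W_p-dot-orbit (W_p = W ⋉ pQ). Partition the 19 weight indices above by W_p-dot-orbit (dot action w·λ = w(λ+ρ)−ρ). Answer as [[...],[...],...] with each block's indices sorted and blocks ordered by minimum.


Type A_2, rank 2, |W|=6; reorder rows/cols to standard.

Alcove-folded reps (p=11, 19 weights, presented ϖ-order):

  [1] (7, 1)
  [2] (7, 1)
  [3] (7, 1)
  [4] (8, 3)
  [5] (6, 0)
  [6] (0, 1)
  [7] (8, 3)
  [8] (7, 1)
  [9] (6, 0)
  [10] (6, 0)
  [11] (6, 5)
  [12] (0, 1)
  [13] (8, 3)
  [14] (8, 3)
  [15] (0, 1)
  [16] (6, 5)
  [17] (6, 0)
  [18] (0, 5)
  [19] (0, 5)

6 distinct reps among the 19 weights ⇒ 6 W_11-linkage classes:

[[1, 2, 3, 8], [4, 7, 13, 14], [5, 9, 10, 17], [6, 12, 15], [11, 16], [18, 19]]


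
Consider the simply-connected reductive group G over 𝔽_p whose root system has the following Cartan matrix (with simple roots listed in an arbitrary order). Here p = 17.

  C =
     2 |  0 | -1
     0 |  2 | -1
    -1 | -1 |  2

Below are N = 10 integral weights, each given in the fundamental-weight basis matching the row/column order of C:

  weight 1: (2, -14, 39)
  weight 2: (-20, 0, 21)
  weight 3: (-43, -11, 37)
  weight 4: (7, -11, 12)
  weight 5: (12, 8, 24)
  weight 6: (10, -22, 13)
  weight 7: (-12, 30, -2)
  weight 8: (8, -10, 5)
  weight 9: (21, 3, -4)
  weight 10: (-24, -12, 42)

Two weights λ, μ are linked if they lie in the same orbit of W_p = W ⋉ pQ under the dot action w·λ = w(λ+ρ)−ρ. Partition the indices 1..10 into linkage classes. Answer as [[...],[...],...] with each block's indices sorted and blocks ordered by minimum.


C ↔ A_3 under row/col permutation; |W(A_3)| = 24.

Ā_17 reps of the 10 weights (A_3, coords as presented):

  1: (4, 6, 3);  2: (11, 3, 2);  3: (4, 6, 3);  4: (4, 6, 3);  5: (4, 0, 9);  6: (4, 6, 3);  7: (11, 3, 2);  8: (6, 6, 3);  9: (11, 3, 2);  10: (6, 6, 3)

Grouping the 10 weights by Ā_17-representative: 4 linkage classes.

[[1, 3, 4, 6], [2, 7, 9], [5], [8, 10]]


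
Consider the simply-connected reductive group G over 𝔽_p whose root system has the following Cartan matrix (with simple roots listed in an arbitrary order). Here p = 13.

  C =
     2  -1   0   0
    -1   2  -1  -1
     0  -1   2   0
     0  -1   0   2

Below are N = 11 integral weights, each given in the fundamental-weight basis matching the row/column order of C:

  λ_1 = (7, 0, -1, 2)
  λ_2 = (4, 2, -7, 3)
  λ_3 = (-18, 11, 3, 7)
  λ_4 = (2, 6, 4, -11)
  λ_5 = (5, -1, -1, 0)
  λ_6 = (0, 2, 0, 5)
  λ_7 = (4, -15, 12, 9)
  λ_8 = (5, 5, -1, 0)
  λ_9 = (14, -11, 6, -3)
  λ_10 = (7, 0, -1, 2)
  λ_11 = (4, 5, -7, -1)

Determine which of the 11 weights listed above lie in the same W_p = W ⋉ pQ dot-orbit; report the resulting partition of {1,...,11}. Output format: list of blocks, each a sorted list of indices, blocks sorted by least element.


Root system D_4: the 4×4 matrix C matches after relabeling.

Ā_13 reps of the 11 weights (D_4, coords as presented):

  1: (8, 1, 0, 3);  2: (2, 3, 3, 1);  3: (2, 3, 3, 1);  4: (0, 1, 2, 7);  5: (6, 0, 0, 1);  6: (1, 2, 1, 6);  7: (8, 1, 0, 3);  8: (6, 0, 0, 1);  9: (0, 1, 2, 7);  10: (8, 1, 0, 3);  11: (5, 0, 6, 0)

Partition of {1..11} into 6 W_13-dot-orbits:

[[1, 7, 10], [2, 3], [4, 9], [5, 8], [6], [11]]


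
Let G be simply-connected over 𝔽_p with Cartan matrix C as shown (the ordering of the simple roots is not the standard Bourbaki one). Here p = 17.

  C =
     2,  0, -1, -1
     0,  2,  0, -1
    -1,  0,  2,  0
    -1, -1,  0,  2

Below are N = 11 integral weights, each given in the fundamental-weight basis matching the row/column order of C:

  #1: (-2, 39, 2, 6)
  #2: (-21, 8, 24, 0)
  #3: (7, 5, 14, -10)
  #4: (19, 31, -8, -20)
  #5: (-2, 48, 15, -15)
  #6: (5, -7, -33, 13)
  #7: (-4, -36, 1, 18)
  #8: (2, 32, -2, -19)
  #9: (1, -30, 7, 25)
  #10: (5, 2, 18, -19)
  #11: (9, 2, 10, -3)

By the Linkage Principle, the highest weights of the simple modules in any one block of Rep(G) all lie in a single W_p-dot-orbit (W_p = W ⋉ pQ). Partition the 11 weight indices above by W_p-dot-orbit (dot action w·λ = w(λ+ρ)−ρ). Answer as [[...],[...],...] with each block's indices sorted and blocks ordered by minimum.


Type A_4, rank 4, |W|=120; reorder rows/cols to standard.

Folding the 11 weights λ_j+ρ into Ā_17 (reps in the given 4-coord order):

  λ_1 → (6, 2, 6, 2);  λ_2 → (2, 2, 1, 7);  λ_3 → (1, 3, 8, 2);  λ_4 → (9, 1, 4, 1);  λ_5 → (0, 1, 1, 1);  λ_6 → (1, 3, 8, 2);  λ_7 → (0, 1, 1, 1);  λ_8 → (0, 1, 1, 1);  λ_9 → (2, 2, 1, 7);  λ_10 → (2, 2, 1, 7);  λ_11 → (6, 2, 6, 2)

Linkage partition of the 11 weights (5 classes, p=17):

[[1, 11], [2, 9, 10], [3, 6], [4], [5, 7, 8]]


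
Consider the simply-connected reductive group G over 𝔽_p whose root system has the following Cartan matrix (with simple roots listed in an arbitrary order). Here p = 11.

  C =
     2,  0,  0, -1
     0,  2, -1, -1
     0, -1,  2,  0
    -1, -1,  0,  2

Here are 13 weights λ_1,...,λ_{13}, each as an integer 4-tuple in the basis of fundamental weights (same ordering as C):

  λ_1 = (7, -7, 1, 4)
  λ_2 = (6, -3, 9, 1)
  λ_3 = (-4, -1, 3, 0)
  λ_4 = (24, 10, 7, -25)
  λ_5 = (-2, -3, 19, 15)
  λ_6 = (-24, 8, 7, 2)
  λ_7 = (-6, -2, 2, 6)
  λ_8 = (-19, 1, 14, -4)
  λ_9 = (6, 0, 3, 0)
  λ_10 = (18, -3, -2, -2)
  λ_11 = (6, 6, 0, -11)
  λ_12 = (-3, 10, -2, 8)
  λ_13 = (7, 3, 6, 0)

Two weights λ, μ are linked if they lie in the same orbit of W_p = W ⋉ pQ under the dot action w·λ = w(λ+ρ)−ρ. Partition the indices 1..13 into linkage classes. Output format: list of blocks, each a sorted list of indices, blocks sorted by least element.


Cartan matrix: type A_4 (|W|=120); un-permuting the 4 rows.

Each λ_j+ρ reduced to Ā_11; 4-tuples below use C's row order:

  1: (5, 1, 2, 1)
  2: (1, 2, 2, 0)
  3: (1, 2, 2, 0)
  4: (2, 0, 2, 1)
  5: (1, 2, 2, 0)
  6: (2, 0, 2, 1)
  7: (5, 1, 2, 1)
  8: (3, 1, 2, 4)
  9: (5, 1, 2, 1)
  10: (3, 1, 2, 4)
  11: (3, 1, 2, 4)
  12: (1, 2, 2, 0)
  13: (1, 2, 2, 0)

These 13 weights hit 4 W_11-dot-orbits; sizes (3, 5, 2, 3):

[[1, 7, 9], [2, 3, 5, 12, 13], [4, 6], [8, 10, 11]]


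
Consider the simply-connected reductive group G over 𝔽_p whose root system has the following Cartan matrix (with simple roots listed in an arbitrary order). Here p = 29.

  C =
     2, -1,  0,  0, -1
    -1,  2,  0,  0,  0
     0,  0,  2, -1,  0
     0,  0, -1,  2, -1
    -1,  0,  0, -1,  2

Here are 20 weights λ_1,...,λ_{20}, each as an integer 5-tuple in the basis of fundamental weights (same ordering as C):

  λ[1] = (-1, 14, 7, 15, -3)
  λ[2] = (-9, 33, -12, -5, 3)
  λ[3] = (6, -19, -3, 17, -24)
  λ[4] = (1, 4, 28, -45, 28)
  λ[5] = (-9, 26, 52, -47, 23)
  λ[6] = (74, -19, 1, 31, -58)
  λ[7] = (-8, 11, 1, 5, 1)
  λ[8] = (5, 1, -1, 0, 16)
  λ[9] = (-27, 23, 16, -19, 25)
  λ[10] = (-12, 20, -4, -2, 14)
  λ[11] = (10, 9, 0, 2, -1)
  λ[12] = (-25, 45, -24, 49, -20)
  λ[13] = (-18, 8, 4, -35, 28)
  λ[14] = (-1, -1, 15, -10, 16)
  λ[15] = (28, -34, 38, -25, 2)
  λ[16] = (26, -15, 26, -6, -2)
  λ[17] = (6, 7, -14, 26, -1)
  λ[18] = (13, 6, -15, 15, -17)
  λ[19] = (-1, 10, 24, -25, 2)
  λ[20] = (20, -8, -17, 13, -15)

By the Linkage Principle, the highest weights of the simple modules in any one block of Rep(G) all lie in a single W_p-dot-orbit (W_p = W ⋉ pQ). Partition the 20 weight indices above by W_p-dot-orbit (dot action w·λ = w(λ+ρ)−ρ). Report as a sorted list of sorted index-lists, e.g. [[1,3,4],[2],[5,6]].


Dynkin diagram of C (from the 8 off-diagonal −1 entries): A_5.

Each λ_j+ρ reduced to Ā_29; 5-tuples below use C's row order:

    [1] (2, 5, 0, 14, 0)
    [2] (11, 10, 1, 3, 0)
    [3] (0, 11, 6, 5, 2)
    [4] (2, 5, 0, 14, 0)
    [5] (2, 5, 2, 1, 5)
    [6] (6, 2, 0, 1, 17)
    [7] (2, 5, 2, 1, 5)
    [8] (6, 2, 0, 1, 17)
    [9] (6, 2, 0, 1, 17)
    [10] (11, 10, 1, 3, 0)
    [11] (11, 10, 1, 3, 0)
    [12] (2, 5, 2, 1, 5)
    [13] (0, 0, 7, 9, 8)
    [14] (0, 0, 7, 9, 8)
    [15] (11, 10, 1, 3, 0)
    [16] (2, 5, 2, 1, 5)
    [17] (2, 5, 0, 14, 0)
    [18] (2, 5, 0, 14, 0)
    [19] (11, 10, 1, 3, 0)
    [20] (2, 5, 0, 14, 0)

Partition of {1..20} into 6 W_29-dot-orbits:

[[1, 4, 17, 18, 20], [2, 10, 11, 15, 19], [3], [5, 7, 12, 16], [6, 8, 9], [13, 14]]


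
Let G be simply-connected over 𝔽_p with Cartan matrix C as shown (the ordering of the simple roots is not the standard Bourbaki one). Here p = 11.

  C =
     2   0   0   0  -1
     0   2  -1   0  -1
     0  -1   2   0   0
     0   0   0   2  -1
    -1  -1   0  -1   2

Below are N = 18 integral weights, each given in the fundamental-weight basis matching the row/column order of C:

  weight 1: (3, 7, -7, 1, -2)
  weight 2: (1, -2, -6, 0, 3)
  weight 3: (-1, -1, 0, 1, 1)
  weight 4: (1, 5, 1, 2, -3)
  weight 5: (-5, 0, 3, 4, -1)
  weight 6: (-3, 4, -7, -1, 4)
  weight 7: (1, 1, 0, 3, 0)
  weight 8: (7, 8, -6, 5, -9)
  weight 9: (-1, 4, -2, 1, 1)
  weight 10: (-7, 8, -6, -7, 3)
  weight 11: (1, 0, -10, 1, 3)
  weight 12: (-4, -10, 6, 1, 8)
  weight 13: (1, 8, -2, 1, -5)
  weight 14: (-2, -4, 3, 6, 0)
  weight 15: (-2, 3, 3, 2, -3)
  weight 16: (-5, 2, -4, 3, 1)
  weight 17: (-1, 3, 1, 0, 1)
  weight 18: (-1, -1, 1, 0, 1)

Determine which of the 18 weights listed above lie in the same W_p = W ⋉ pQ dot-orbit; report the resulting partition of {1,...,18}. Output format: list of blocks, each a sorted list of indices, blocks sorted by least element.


C ↔ D_5 under row/col permutation; |W(D_5)| = 1920.

Alcove-folded reps (p=11, 18 weights, presented ϖ-order):

  λ_1+ρ ↦ (2, 1, 4, 0, 1) · λ_2+ρ ↦ (0, 3, 1, 1, 1) · λ_3+ρ ↦ (0, 0, 1, 2, 2) · λ_4+ρ ↦ (0, 0, 2, 1, 2) · λ_5+ρ ↦ (0, 3, 1, 1, 1) · λ_6+ρ ↦ (2, 1, 4, 0, 1) · λ_7+ρ ↦ (2, 0, 1, 4, 1) · λ_8+ρ ↦ (0, 0, 1, 2, 2) · λ_9+ρ ↦ (0, 0, 1, 2, 2) · λ_10+ρ ↦ (2, 2, 1, 2, 0) · λ_11+ρ ↦ (2, 2, 1, 2, 0) · λ_12+ρ ↦ (0, 0, 2, 1, 2) · λ_13+ρ ↦ (2, 2, 1, 2, 0) · λ_14+ρ ↦ (2, 0, 1, 4, 1) · λ_15+ρ ↦ (2, 1, 4, 0, 1) · λ_16+ρ ↦ (2, 2, 1, 2, 0) · λ_17+ρ ↦ (0, 0, 2, 1, 2) · λ_18+ρ ↦ (0, 0, 2, 1, 2)

These 18 weights hit 6 W_11-dot-orbits; sizes (3, 2, 3, 4, 2, 4):

[[1, 6, 15], [2, 5], [3, 8, 9], [4, 12, 17, 18], [7, 14], [10, 11, 13, 16]]


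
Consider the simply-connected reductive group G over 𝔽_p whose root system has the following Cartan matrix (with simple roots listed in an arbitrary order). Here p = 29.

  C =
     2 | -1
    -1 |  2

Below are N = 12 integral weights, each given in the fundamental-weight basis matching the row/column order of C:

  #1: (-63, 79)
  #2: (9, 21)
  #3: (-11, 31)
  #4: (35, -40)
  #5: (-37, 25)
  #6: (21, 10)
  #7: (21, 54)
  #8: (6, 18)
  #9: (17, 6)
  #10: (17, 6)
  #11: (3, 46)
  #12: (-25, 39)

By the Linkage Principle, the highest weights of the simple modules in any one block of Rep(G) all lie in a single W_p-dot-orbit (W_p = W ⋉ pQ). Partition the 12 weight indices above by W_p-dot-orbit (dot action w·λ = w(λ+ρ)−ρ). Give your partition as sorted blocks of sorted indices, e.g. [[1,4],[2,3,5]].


A_2 Cartan matrix, 2 simple roots permuted; ρ=(1,1).

Folding the 12 weights λ_j+ρ into Ā_29 (reps in the given 2-coord order):

  λ_1 → (18, 7);  λ_2 → (7, 19);  λ_3 → (7, 19);  λ_4 → (7, 19);  λ_5 → (19, 3);  λ_6 → (18, 7);  λ_7 → (7, 19);  λ_8 → (7, 19);  λ_9 → (18, 7);  λ_10 → (18, 7);  λ_11 → (18, 7);  λ_12 → (13, 5)

The 12 indices split into 4 linkage classes (same alcove rep ⇔ same W_29-dot-orbit):

[[1, 6, 9, 10, 11], [2, 3, 4, 7, 8], [5], [12]]


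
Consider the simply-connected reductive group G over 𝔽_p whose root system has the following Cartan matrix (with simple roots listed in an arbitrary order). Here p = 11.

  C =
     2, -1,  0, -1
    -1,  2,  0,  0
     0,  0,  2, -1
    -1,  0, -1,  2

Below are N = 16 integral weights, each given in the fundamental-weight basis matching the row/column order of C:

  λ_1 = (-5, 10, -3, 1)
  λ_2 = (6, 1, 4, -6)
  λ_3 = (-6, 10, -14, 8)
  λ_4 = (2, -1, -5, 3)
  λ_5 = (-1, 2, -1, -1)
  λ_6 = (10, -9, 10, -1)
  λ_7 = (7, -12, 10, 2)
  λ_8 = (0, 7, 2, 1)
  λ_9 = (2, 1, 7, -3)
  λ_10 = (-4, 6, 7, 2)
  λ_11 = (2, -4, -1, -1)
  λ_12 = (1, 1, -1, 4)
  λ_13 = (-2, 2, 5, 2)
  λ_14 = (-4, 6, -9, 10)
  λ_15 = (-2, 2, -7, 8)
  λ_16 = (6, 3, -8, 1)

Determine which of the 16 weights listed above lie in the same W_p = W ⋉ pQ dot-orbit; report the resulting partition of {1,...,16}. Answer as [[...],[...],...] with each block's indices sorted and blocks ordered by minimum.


Cartan matrix: type A_4 (|W|=120); un-permuting the 4 rows.

Alcove-folded reps (p=11, 16 weights, presented ϖ-order):

    [1] (0, 7, 2, 2)
    [2] (2, 2, 0, 5)
    [3] (2, 2, 0, 5)
    [4] (3, 0, 4, 0)
    [5] (0, 3, 0, 0)
    [6] (0, 3, 0, 0)
    [7] (0, 3, 0, 0)
    [8] (1, 5, 0, 2)
    [9] (1, 2, 6, 2)
    [10] (3, 0, 4, 0)
    [11] (0, 3, 0, 0)
    [12] (2, 2, 0, 5)
    [13] (1, 2, 6, 2)
    [14] (3, 0, 4, 0)
    [15] (1, 2, 6, 2)
    [16] (2, 2, 0, 5)

These 16 weights hit 6 W_11-dot-orbits; sizes (1, 4, 3, 4, 1, 3):

[[1], [2, 3, 12, 16], [4, 10, 14], [5, 6, 7, 11], [8], [9, 13, 15]]


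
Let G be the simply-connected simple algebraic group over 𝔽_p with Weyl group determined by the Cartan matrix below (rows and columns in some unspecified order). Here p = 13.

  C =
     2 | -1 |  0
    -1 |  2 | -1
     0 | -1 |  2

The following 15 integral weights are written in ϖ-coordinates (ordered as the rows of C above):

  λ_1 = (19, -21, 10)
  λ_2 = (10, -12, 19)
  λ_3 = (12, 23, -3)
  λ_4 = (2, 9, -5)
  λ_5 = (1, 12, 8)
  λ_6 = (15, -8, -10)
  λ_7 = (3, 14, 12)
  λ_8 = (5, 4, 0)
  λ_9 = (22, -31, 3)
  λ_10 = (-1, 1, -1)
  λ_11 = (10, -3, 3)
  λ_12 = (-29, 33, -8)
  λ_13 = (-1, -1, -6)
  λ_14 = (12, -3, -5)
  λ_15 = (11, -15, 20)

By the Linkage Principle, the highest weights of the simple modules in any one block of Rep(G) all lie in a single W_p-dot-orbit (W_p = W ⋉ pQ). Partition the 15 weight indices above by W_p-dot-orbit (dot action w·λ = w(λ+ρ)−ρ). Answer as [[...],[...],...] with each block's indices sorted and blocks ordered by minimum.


A_3 Cartan matrix, 3 simple roots permuted; ρ=(1,1,1).

W_13-reps of the 15 weights in Ā_13 (same 3-coord order as C):

  [1] (7, 4, 2)
  [2] (7, 4, 2)
  [3] (9, 2, 2)
  [4] (3, 6, 4)
  [5] (9, 2, 2)
  [6] (3, 6, 4)
  [7] (7, 4, 2)
  [8] (6, 5, 1)
  [9] (3, 6, 4)
  [10] (0, 2, 0)
  [11] (9, 2, 2)
  [12] (6, 5, 1)
  [13] (5, 0, 0)
  [14] (7, 4, 2)
  [15] (6, 5, 1)

The 15 indices split into 6 linkage classes (same alcove rep ⇔ same W_13-dot-orbit):

[[1, 2, 7, 14], [3, 5, 11], [4, 6, 9], [8, 12, 15], [10], [13]]


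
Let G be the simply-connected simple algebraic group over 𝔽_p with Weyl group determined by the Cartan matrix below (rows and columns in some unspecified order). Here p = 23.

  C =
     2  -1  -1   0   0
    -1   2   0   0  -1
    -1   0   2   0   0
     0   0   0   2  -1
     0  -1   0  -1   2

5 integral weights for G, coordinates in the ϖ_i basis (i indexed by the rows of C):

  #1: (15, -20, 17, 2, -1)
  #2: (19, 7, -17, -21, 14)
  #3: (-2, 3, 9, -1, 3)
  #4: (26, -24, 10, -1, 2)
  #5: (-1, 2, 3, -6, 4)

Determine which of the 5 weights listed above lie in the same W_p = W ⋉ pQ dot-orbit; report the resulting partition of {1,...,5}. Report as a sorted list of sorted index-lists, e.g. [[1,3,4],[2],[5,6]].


A_5 Cartan matrix, 5 simple roots permuted; ρ=(1,1,1,1,1).

Alcove-folded reps (p=23, 5 weights, presented ϖ-order):

  [1] (0, 3, 4, 5, 0);  [2] (0, 3, 4, 5, 0);  [3] (1, 3, 9, 0, 4);  [4] (0, 3, 4, 5, 0);  [5] (0, 3, 4, 5, 0)

These 5 weights hit 2 W_23-dot-orbits; sizes (4, 1):

[[1, 2, 4, 5], [3]]


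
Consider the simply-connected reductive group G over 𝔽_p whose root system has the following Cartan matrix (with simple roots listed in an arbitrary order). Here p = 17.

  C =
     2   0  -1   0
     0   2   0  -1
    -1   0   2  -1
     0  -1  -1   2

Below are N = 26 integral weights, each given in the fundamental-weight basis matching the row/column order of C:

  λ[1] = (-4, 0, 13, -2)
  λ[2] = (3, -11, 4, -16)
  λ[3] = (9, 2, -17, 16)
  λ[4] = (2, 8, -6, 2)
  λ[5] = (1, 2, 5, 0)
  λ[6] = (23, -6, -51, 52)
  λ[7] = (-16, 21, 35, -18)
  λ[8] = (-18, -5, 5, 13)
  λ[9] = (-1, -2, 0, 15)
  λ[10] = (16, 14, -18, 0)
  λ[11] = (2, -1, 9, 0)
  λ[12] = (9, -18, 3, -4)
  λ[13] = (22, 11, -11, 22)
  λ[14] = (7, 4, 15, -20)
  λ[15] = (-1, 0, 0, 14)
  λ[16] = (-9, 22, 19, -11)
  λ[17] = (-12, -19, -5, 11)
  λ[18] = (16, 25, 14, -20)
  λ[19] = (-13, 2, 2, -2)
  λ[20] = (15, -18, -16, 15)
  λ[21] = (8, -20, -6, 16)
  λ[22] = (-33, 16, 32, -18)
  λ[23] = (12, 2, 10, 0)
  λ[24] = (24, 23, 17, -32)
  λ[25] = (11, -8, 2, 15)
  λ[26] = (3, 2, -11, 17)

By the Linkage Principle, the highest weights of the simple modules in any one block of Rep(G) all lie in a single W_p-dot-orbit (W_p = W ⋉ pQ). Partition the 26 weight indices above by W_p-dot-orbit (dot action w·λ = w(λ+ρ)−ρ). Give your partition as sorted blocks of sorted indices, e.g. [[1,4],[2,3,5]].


Cartan matrix: type A_4 (|W|=120); un-permuting the 4 rows.

W_17-reps of the 26 weights in Ā_17 (same 4-coord order as C):

  λ_1 → (3, 0, 10, 1) · λ_2 → (2, 3, 6, 1) · λ_3 → (3, 0, 10, 1) · λ_4 → (2, 7, 1, 2) · λ_5 → (2, 3, 6, 1) · λ_6 → (2, 7, 1, 2) · λ_7 → (2, 8, 0, 5) · λ_8 → (3, 0, 10, 1) · λ_9 → (0, 1, 1, 15) · λ_10 → (0, 1, 1, 15) · λ_11 → (3, 0, 10, 1) · λ_12 → (3, 0, 10, 1) · λ_13 → (2, 1, 4, 7) · λ_14 → (2, 7, 1, 2) · λ_15 → (0, 1, 1, 15) · λ_16 → (2, 3, 6, 1) · λ_17 → (2, 1, 4, 7) · λ_18 → (2, 8, 0, 5) · λ_19 → (2, 7, 1, 2) · λ_20 → (0, 1, 1, 15) · λ_21 → (2, 8, 0, 5) · λ_22 → (0, 1, 1, 15) · λ_23 → (2, 1, 4, 7) · λ_24 → (2, 3, 6, 1) · λ_25 → (2, 7, 1, 2) · λ_26 → (2, 1, 4, 7)

These 26 weights hit 6 W_17-dot-orbits; sizes (5, 4, 5, 3, 5, 4):

[[1, 3, 8, 11, 12], [2, 5, 16, 24], [4, 6, 14, 19, 25], [7, 18, 21], [9, 10, 15, 20, 22], [13, 17, 23, 26]]


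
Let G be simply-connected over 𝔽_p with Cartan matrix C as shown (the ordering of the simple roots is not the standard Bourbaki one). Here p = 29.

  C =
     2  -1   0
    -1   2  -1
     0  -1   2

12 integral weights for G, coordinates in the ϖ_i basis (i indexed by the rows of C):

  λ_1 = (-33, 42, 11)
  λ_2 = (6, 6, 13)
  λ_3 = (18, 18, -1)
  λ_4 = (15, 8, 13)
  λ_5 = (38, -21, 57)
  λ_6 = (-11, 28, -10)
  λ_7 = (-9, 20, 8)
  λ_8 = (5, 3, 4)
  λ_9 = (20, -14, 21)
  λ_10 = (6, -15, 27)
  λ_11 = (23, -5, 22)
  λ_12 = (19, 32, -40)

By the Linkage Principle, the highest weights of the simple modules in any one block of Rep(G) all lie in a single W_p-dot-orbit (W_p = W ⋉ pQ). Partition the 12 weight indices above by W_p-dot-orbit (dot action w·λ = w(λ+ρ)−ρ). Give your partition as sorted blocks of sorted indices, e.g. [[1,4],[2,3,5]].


Type A_3, rank 3, |W|=24; reorder rows/cols to standard.

Each λ_j+ρ reduced to Ā_29; 3-tuples below use C's row order:

  1: (3, 3, 11)
  2: (7, 7, 14)
  3: (10, 10, 9)
  4: (6, 9, 4)
  5: (10, 10, 9)
  6: (10, 10, 9)
  7: (7, 13, 8)
  8: (6, 4, 5)
  9: (7, 13, 8)
  10: (7, 7, 14)
  11: (6, 4, 5)
  12: (6, 4, 5)

6 distinct reps among the 12 weights ⇒ 6 W_29-linkage classes:

[[1], [2, 10], [3, 5, 6], [4], [7, 9], [8, 11, 12]]


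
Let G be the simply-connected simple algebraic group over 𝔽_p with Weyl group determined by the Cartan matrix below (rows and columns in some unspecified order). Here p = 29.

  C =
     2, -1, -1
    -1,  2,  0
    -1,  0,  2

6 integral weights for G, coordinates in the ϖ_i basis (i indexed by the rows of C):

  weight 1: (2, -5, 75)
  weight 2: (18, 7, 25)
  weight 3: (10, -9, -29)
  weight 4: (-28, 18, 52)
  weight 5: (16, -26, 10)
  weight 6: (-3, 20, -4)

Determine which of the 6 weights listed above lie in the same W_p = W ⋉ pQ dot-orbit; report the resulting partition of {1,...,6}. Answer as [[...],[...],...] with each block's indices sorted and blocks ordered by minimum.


Cartan matrix: type A_3 (|W|=24); un-permuting the 3 rows.

Folding the 6 weights λ_j+ρ into Ā_29 (reps in the given 3-coord order):

  1: (8, 17, 3) · 2: (3, 16, 2) · 3: (8, 17, 3) · 4: (3, 16, 2) · 5: (8, 17, 3) · 6: (3, 16, 2)

Partition of {1..6} into 2 W_29-dot-orbits:

[[1, 3, 5], [2, 4, 6]]


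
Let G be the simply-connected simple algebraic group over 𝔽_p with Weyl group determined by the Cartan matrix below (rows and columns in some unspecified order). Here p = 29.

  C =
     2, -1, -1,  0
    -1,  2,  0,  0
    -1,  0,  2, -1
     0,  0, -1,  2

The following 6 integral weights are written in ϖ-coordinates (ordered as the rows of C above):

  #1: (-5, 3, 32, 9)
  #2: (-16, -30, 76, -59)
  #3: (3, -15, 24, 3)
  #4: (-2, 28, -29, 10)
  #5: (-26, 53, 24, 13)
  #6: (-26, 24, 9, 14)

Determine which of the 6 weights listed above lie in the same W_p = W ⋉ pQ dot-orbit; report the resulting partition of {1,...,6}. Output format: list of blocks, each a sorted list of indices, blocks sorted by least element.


C ↔ A_4 under row/col permutation; |W(A_4)| = 120.

Ā_29 reps of the 6 weights (A_4, coords as presented):

  1: (10, 0, 15, 0);  2: (10, 0, 15, 0);  3: (10, 0, 15, 0);  4: (11, 0, 17, 1);  5: (10, 0, 15, 0);  6: (10, 0, 15, 0)

The 6 indices split into 2 linkage classes (same alcove rep ⇔ same W_29-dot-orbit):

[[1, 2, 3, 5, 6], [4]]


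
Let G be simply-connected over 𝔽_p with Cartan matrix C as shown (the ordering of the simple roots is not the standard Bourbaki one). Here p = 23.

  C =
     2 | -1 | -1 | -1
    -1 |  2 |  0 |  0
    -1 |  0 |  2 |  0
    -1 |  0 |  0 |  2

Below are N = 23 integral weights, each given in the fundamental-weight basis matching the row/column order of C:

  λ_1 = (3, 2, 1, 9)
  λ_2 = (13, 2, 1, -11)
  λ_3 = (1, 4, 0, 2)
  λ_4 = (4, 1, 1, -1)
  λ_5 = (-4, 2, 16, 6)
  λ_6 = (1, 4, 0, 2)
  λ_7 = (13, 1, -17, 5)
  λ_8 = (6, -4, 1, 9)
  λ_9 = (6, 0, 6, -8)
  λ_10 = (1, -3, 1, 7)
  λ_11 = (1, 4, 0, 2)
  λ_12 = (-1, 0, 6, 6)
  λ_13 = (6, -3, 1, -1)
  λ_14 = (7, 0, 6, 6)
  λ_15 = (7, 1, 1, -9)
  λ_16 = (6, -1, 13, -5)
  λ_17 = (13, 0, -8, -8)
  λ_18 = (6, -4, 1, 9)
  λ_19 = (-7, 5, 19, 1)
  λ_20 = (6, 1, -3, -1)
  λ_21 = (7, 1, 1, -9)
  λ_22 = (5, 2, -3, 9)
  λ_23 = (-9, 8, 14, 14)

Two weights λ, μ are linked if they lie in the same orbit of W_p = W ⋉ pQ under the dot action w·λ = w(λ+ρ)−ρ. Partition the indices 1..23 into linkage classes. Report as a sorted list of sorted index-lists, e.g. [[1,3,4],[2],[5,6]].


Root system D_4: the 4×4 matrix C matches after relabeling.

Ā_23 reps of the 23 weights (D_4, coords as presented):

  λ_1 → (4, 3, 2, 10);  λ_2 → (4, 3, 2, 10);  λ_3 → (2, 5, 1, 3);  λ_4 → (5, 2, 2, 0);  λ_5 → (2, 0, 14, 4);  λ_6 → (2, 5, 1, 3);  λ_7 → (2, 0, 14, 4);  λ_8 → (4, 3, 2, 10);  λ_9 → (0, 1, 7, 7);  λ_10 → (0, 2, 2, 8);  λ_11 → (2, 5, 1, 3);  λ_12 → (0, 1, 7, 7);  λ_13 → (5, 2, 2, 0);  λ_14 → (0, 1, 7, 7);  λ_15 → (0, 2, 2, 8);  λ_16 → (2, 0, 14, 4);  λ_17 → (0, 1, 7, 7);  λ_18 → (4, 3, 2, 10);  λ_19 → (2, 0, 14, 4);  λ_20 → (5, 2, 2, 0);  λ_21 → (0, 2, 2, 8);  λ_22 → (4, 3, 2, 10);  λ_23 → (0, 1, 7, 7)

Grouping the 23 weights by Ā_23-representative: 6 linkage classes.

[[1, 2, 8, 18, 22], [3, 6, 11], [4, 13, 20], [5, 7, 16, 19], [9, 12, 14, 17, 23], [10, 15, 21]]


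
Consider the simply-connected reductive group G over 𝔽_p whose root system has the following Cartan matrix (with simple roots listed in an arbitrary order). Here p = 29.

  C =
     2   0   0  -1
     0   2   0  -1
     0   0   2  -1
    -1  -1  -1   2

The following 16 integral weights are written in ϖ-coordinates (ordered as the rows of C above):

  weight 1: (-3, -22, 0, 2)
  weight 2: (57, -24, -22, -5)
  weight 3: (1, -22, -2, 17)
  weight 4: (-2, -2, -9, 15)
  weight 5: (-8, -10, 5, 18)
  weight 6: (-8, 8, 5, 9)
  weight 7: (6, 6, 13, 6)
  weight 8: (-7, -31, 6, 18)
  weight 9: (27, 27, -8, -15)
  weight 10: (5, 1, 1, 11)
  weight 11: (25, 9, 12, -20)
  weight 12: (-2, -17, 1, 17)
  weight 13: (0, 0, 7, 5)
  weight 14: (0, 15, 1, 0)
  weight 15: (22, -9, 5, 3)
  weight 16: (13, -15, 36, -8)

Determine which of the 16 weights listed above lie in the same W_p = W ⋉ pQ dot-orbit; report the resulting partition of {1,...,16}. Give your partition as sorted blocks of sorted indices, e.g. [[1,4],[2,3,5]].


C ↔ D_4 under row/col permutation; |W(D_4)| = 192.

Alcove-folded reps (p=29, 16 weights, presented ϖ-order):

  [1] (1, 16, 2, 1);  [2] (19, 4, 2, 0);  [3] (1, 16, 2, 1);  [4] (1, 1, 8, 6);  [5] (7, 9, 6, 3);  [6] (7, 9, 6, 3);  [7] (1, 1, 8, 6);  [8] (7, 9, 6, 3);  [9] (1, 1, 8, 6);  [10] (6, 2, 2, 7);  [11] (7, 9, 6, 3);  [12] (1, 16, 2, 1);  [13] (1, 1, 8, 6);  [14] (1, 16, 2, 1);  [15] (19, 4, 2, 0);  [16] (1, 1, 8, 6)

Linkage partition of the 16 weights (5 classes, p=29):

[[1, 3, 12, 14], [2, 15], [4, 7, 9, 13, 16], [5, 6, 8, 11], [10]]


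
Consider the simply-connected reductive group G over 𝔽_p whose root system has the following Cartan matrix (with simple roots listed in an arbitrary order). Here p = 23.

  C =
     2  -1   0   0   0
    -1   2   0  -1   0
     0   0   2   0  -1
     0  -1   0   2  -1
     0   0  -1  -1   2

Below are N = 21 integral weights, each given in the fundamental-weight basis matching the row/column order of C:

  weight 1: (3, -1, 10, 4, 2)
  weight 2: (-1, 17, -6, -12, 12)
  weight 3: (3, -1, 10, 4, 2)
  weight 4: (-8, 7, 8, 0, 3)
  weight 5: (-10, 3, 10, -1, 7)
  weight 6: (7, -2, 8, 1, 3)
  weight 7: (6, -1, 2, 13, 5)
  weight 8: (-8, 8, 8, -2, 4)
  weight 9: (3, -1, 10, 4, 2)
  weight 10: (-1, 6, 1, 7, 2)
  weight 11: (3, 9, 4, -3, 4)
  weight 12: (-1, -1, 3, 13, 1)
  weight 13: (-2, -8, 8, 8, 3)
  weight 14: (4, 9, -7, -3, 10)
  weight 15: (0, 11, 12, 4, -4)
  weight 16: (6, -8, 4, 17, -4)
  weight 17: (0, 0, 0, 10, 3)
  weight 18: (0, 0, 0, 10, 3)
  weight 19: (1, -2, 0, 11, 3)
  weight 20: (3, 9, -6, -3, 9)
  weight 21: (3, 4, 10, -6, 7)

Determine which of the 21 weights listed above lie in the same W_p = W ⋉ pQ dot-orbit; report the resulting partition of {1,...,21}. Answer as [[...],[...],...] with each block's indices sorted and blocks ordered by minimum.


A_5 Cartan matrix, 5 simple roots permuted; ρ=(1,1,1,1,1).

Folding the 21 weights λ_j+ρ into Ā_23 (reps in the given 5-coord order):

  λ_1 → (4, 0, 11, 5, 3);  λ_2 → (0, 7, 2, 8, 3);  λ_3 → (4, 0, 11, 5, 3);  λ_4 → (7, 1, 9, 1, 4);  λ_5 → (4, 0, 11, 5, 3);  λ_6 → (7, 1, 9, 1, 4);  λ_7 → (0, 0, 4, 14, 2);  λ_8 → (7, 1, 9, 1, 4);  λ_9 → (4, 0, 11, 5, 3);  λ_10 → (0, 7, 2, 8, 3);  λ_11 → (4, 8, 5, 2, 3);  λ_12 → (0, 0, 4, 14, 2);  λ_13 → (7, 1, 9, 1, 4);  λ_14 → (4, 8, 5, 2, 3);  λ_15 → (4, 8, 5, 2, 3);  λ_16 → (0, 7, 2, 8, 3);  λ_17 → (1, 1, 1, 11, 4);  λ_18 → (1, 1, 1, 11, 4);  λ_19 → (1, 1, 1, 11, 4);  λ_20 → (4, 8, 5, 2, 3);  λ_21 → (4, 0, 11, 5, 3)

6 distinct reps among the 21 weights ⇒ 6 W_23-linkage classes:

[[1, 3, 5, 9, 21], [2, 10, 16], [4, 6, 8, 13], [7, 12], [11, 14, 15, 20], [17, 18, 19]]


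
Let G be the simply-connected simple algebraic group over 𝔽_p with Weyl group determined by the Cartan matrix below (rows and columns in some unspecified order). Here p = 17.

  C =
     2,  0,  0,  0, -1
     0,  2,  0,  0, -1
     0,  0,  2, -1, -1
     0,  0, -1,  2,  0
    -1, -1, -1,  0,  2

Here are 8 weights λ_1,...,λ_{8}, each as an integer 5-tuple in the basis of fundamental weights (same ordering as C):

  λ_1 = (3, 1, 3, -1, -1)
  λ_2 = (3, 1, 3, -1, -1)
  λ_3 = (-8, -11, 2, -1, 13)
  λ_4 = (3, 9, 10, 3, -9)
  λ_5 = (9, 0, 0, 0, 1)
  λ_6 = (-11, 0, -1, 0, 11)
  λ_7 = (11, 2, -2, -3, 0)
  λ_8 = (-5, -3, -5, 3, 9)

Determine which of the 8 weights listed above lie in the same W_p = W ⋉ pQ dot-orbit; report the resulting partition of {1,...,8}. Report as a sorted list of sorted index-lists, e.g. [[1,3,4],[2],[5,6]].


Cartan matrix: type D_5 (|W|=1920); un-permuting the 5 rows.

Ā_17 reps of the 8 weights (D_5, coords as presented):

  [1] (4, 2, 4, 0, 0)
  [2] (4, 2, 4, 0, 0)
  [3] (4, 7, 0, 0, 3)
  [4] (4, 2, 4, 0, 0)
  [5] (10, 1, 0, 1, 2)
  [6] (10, 1, 0, 1, 2)
  [7] (10, 1, 0, 1, 2)
  [8] (4, 2, 4, 0, 0)

Linkage partition of the 8 weights (3 classes, p=17):

[[1, 2, 4, 8], [3], [5, 6, 7]]


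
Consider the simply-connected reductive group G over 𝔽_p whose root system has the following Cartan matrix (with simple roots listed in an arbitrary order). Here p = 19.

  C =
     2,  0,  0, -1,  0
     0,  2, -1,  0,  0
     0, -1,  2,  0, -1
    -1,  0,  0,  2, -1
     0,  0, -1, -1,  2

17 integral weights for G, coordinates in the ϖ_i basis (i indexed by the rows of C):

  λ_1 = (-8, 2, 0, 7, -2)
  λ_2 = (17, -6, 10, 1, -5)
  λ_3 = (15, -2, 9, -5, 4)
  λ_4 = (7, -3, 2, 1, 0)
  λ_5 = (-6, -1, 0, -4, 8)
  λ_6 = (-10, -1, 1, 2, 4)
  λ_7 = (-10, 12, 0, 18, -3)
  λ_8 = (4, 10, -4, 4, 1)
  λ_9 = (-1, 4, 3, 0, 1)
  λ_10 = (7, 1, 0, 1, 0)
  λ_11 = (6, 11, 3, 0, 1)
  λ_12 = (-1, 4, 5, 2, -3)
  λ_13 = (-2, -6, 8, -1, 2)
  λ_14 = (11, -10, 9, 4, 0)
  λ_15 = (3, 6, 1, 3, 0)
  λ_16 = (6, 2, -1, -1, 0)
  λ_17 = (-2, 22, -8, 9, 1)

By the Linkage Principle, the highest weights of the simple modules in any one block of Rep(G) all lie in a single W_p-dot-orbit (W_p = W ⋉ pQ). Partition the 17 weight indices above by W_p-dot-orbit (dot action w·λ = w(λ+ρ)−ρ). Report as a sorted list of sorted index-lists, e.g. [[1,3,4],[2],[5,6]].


C ↔ A_5 under row/col permutation; |W(A_5)| = 720.

Alcove-folded reps (p=19, 17 weights, presented ϖ-order):

  [1] (7, 3, 0, 0, 1)
  [2] (8, 2, 1, 2, 1)
  [3] (4, 7, 2, 4, 1)
  [4] (8, 2, 1, 2, 1)
  [5] (3, 0, 1, 5, 1)
  [6] (3, 0, 1, 5, 1)
  [7] (3, 0, 1, 5, 1)
  [8] (4, 7, 2, 4, 1)
  [9] (0, 5, 4, 1, 2)
  [10] (8, 2, 1, 2, 1)
  [11] (0, 5, 4, 1, 2)
  [12] (0, 5, 4, 1, 2)
  [13] (0, 5, 4, 1, 2)
  [14] (3, 0, 1, 5, 1)
  [15] (4, 7, 2, 4, 1)
  [16] (7, 3, 0, 0, 1)
  [17] (4, 7, 2, 4, 1)

Partition of {1..17} into 5 W_19-dot-orbits:

[[1, 16], [2, 4, 10], [3, 8, 15, 17], [5, 6, 7, 14], [9, 11, 12, 13]]


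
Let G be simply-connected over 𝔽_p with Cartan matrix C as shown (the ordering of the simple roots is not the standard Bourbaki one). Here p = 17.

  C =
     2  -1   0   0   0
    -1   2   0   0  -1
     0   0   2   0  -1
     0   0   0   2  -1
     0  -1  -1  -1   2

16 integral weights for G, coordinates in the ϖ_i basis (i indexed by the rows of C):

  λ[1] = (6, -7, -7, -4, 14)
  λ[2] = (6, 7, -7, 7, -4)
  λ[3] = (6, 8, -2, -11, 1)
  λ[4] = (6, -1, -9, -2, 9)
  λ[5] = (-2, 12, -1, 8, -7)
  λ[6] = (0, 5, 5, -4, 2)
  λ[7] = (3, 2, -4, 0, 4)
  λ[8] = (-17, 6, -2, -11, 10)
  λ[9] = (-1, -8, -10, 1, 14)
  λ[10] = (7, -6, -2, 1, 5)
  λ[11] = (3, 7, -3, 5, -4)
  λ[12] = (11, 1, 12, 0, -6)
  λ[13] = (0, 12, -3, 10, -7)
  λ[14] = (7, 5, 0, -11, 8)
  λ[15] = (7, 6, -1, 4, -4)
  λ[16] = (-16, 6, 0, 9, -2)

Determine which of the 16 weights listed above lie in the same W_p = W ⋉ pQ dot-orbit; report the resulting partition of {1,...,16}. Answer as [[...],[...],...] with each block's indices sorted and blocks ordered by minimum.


Root system D_5: the 5×5 matrix C matches after relabeling.

λ_j+ρ reflected into Ā_17 (⟨·,θ^∨⟩≤17); 5-tuples as given:

  λ_1 → (1, 1, 6, 3, 0);  λ_2 → (4, 2, 3, 1, 2);  λ_3 → (6, 1, 8, 1, 0);  λ_4 → (6, 1, 8, 1, 0);  λ_5 → (1, 1, 6, 3, 0);  λ_6 → (1, 1, 6, 3, 0);  λ_7 → (4, 2, 3, 1, 2);  λ_8 → (6, 1, 8, 1, 0);  λ_9 → (6, 1, 8, 1, 0);  λ_10 → (3, 5, 1, 2, 0);  λ_11 → (4, 2, 3, 1, 2);  λ_12 → (4, 2, 3, 1, 2);  λ_13 → (1, 1, 6, 3, 0);  λ_14 → (1, 1, 6, 3, 0);  λ_15 → (8, 0, 3, 2, 0);  λ_16 → (6, 1, 8, 1, 0)

Linkage partition of the 16 weights (5 classes, p=17):

[[1, 5, 6, 13, 14], [2, 7, 11, 12], [3, 4, 8, 9, 16], [10], [15]]


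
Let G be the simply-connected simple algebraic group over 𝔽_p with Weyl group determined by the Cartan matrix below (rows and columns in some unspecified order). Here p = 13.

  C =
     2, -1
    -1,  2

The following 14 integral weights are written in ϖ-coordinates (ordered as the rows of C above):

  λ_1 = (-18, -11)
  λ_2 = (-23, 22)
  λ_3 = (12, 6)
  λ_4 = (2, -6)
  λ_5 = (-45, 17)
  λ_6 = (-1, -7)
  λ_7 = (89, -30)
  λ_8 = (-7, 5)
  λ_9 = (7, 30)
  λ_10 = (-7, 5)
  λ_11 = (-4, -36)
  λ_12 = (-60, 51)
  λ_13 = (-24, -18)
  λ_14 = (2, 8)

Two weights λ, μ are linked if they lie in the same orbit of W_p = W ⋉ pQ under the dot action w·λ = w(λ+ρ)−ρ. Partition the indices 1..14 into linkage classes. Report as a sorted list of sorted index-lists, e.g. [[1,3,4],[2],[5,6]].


A_2 Cartan matrix, 2 simple roots permuted; ρ=(1,1).

Alcove-folded reps (p=13, 14 weights, presented ϖ-order):

  [1] (3, 1) · [2] (3, 9) · [3] (6, 0) · [4] (2, 3) · [5] (0, 8) · [6] (6, 0) · [7] (3, 1) · [8] (6, 0) · [9] (0, 8) · [10] (6, 0) · [11] (3, 1) · [12] (6, 0) · [13] (3, 9) · [14] (3, 9)

Linkage partition of the 14 weights (5 classes, p=13):

[[1, 7, 11], [2, 13, 14], [3, 6, 8, 10, 12], [4], [5, 9]]


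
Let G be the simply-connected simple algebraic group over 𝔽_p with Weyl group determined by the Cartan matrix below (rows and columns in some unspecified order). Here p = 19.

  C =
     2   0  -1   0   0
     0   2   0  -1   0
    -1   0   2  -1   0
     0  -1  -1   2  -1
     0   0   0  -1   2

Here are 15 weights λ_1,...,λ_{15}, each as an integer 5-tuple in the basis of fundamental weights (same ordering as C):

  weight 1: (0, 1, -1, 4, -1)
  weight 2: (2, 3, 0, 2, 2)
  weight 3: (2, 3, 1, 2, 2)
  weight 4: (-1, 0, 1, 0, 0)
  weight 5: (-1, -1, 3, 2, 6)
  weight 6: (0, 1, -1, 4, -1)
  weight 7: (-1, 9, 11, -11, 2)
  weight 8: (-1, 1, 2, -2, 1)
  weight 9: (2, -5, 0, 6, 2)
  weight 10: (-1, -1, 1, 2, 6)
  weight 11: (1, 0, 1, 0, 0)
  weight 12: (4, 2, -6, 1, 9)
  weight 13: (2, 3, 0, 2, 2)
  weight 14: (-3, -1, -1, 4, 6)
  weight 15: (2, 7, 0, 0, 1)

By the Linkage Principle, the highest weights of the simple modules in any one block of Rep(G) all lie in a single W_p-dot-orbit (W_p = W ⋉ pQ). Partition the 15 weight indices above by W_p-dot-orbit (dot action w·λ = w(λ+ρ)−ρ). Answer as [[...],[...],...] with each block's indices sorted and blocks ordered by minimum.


Dynkin diagram of C (from the 8 off-diagonal −1 entries): D_5.

Each λ_j+ρ reduced to Ā_19; 5-tuples below use C's row order:

    λ_1 → (1, 2, 0, 5, 0)
    λ_2 → (3, 4, 1, 3, 3)
    λ_3 → (3, 4, 1, 3, 3)
    λ_4 → (0, 1, 2, 1, 1)
    λ_5 → (0, 0, 2, 3, 7)
    λ_6 → (1, 2, 0, 5, 0)
    λ_7 → (0, 0, 2, 3, 7)
    λ_8 → (0, 1, 2, 1, 1)
    λ_9 → (3, 4, 1, 3, 3)
    λ_10 → (0, 0, 2, 3, 7)
    λ_11 → (2, 1, 2, 1, 1)
    λ_12 → (0, 0, 2, 3, 7)
    λ_13 → (3, 4, 1, 3, 3)
    λ_14 → (0, 0, 2, 3, 7)
    λ_15 → (3, 8, 1, 1, 2)

These 15 weights hit 6 W_19-dot-orbits; sizes (2, 4, 2, 5, 1, 1):

[[1, 6], [2, 3, 9, 13], [4, 8], [5, 7, 10, 12, 14], [11], [15]]


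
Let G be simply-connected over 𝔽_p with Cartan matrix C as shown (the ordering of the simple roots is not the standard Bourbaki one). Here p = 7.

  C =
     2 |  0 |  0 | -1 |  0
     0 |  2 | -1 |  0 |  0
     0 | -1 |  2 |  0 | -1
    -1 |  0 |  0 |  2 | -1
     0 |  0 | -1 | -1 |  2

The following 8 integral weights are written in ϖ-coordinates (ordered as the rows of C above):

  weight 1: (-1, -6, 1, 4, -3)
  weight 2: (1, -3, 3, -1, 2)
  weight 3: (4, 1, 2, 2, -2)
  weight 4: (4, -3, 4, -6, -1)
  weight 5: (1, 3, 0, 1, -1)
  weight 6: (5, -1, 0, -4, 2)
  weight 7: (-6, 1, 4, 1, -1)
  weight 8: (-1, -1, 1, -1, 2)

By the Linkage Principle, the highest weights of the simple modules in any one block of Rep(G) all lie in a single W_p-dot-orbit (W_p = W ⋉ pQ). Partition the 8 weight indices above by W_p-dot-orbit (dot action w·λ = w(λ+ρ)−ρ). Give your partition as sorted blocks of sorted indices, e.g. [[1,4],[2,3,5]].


A_5 Cartan matrix, 5 simple roots permuted; ρ=(1,1,1,1,1).

λ_j+ρ reflected into Ā_7 (⟨·,θ^∨⟩≤7); 5-tuples as given:

  [1] (0, 0, 2, 0, 3) · [2] (0, 0, 2, 0, 3) · [3] (0, 2, 1, 2, 0) · [4] (0, 0, 2, 0, 3) · [5] (0, 2, 1, 2, 0) · [6] (3, 0, 1, 3, 0) · [7] (0, 0, 2, 0, 3) · [8] (0, 0, 2, 0, 3)

Partition of {1..8} into 3 W_7-dot-orbits:

[[1, 2, 4, 7, 8], [3, 5], [6]]


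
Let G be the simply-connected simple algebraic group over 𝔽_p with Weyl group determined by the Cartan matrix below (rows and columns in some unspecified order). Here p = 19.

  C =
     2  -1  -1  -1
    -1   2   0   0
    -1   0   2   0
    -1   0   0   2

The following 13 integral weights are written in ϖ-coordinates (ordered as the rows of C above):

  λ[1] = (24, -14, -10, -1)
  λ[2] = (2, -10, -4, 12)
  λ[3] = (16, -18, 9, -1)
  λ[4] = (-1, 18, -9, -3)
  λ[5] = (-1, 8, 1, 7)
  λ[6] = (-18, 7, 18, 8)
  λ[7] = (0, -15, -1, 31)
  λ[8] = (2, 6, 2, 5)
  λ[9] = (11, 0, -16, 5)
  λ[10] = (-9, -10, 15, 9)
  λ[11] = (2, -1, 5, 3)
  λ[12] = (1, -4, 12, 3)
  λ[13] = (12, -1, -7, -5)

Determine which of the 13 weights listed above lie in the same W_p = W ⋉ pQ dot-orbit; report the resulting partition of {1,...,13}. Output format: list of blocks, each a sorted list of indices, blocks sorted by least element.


C ↔ D_4 under row/col permutation; |W(D_4)| = 192.

Ā_19 reps of the 13 weights (D_4, coords as presented):

  1: (0, 7, 3, 6);  2: (3, 0, 6, 4);  3: (0, 9, 2, 8);  4: (0, 9, 2, 8);  5: (0, 9, 2, 8);  6: (0, 9, 2, 8);  7: (0, 13, 1, 5);  8: (0, 7, 3, 6);  9: (1, 2, 12, 3);  10: (1, 8, 1, 7);  11: (3, 0, 6, 4);  12: (1, 2, 12, 3);  13: (3, 0, 6, 4)

These 13 weights hit 6 W_19-dot-orbits; sizes (2, 3, 4, 1, 2, 1):

[[1, 8], [2, 11, 13], [3, 4, 5, 6], [7], [9, 12], [10]]


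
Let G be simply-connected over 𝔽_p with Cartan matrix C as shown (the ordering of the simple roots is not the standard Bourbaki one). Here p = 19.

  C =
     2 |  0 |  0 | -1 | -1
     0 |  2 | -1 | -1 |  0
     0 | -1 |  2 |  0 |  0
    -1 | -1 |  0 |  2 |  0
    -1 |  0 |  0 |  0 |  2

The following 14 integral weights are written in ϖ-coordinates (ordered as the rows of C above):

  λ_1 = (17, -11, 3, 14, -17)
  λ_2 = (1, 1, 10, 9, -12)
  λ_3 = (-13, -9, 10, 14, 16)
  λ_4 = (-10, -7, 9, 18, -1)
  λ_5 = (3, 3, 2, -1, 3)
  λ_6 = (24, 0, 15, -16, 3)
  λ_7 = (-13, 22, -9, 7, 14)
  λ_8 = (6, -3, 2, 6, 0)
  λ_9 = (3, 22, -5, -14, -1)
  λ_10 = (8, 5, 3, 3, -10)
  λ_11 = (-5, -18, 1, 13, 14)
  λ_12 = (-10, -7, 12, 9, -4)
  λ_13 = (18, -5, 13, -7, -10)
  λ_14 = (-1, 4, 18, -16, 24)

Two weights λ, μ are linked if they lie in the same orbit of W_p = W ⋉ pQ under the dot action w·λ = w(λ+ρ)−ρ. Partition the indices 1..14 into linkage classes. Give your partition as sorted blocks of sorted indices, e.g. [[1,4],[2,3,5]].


Cartan matrix: type A_5 (|W|=720); un-permuting the 5 rows.

Folding the 14 weights λ_j+ρ into Ā_19 (reps in the given 5-coord order):

  1: (2, 4, 4, 1, 2)
  2: (5, 2, 5, 1, 4)
  3: (7, 2, 1, 5, 1)
  4: (0, 6, 0, 4, 5)
  5: (4, 4, 3, 0, 4)
  6: (2, 4, 4, 1, 2)
  7: (4, 4, 3, 0, 4)
  8: (7, 2, 1, 5, 1)
  9: (0, 6, 0, 4, 5)
  10: (0, 6, 0, 4, 5)
  11: (2, 4, 4, 1, 2)
  12: (5, 2, 5, 1, 4)
  13: (0, 6, 0, 4, 5)
  14: (0, 6, 0, 4, 5)

Grouping the 14 weights by Ā_19-representative: 5 linkage classes.

[[1, 6, 11], [2, 12], [3, 8], [4, 9, 10, 13, 14], [5, 7]]
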